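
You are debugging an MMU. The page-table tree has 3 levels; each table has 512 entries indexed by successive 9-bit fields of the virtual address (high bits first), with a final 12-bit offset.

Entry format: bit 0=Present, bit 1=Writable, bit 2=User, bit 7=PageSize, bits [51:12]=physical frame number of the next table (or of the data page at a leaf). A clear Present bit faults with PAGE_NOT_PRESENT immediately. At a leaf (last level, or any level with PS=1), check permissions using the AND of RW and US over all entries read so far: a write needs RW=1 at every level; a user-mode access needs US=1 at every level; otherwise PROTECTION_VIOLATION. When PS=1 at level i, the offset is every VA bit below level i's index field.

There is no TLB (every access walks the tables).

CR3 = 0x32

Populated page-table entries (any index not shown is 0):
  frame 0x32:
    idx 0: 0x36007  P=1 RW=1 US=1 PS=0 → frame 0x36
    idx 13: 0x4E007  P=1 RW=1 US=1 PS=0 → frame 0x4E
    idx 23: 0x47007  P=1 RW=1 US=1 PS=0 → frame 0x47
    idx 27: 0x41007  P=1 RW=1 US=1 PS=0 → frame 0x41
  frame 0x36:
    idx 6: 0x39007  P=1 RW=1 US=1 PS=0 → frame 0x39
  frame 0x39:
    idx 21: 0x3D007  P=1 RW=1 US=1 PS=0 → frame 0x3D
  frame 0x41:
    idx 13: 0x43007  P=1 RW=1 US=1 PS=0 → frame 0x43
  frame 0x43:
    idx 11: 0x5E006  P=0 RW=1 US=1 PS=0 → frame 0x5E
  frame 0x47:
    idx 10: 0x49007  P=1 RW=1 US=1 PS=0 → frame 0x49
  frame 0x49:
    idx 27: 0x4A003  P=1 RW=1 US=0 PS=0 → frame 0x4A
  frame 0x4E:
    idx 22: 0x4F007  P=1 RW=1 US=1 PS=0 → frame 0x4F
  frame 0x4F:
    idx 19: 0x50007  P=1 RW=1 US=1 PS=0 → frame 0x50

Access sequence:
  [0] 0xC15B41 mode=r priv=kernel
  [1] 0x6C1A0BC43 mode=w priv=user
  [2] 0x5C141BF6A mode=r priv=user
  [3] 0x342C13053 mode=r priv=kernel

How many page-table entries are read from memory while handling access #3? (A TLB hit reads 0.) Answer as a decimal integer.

Per-access translation:
#0 VA=0xC15B41 (r,kernel):
  [0] read 0x32 idx=0: raw=0x36007 flags P=1 W=1 U=1 S=0
  [1] read 0x36 idx=6: raw=0x39007 flags P=1 W=1 U=1 S=0
  [2] read 0x39 idx=21: raw=0x3D007 flags P=1 W=1 U=1 S=0
  → PA=0x3DB41  (3 entries read)
#1 VA=0x6C1A0BC43 (w,user):
  [0] read 0x32 idx=27: raw=0x41007 flags P=1 W=1 U=1 S=0
  [1] read 0x41 idx=13: raw=0x43007 flags P=1 W=1 U=1 S=0
  [2] read 0x43 idx=11: raw=0x5E006 flags P=0 W=1 U=1 S=0
  ✗ PAGE_NOT_PRESENT  [3 reads]
#2 VA=0x5C141BF6A (r,user):
  [0] read 0x32 idx=23: raw=0x47007 flags P=1 W=1 U=1 S=0
  [1] read 0x47 idx=10: raw=0x49007 flags P=1 W=1 U=1 S=0
  [2] read 0x49 idx=27: raw=0x4A003 flags P=1 W=1 U=0 S=0
  ✗ PROTECTION_VIOLATION  [3 reads]
#3 VA=0x342C13053 (r,kernel):
  [0] read 0x32 idx=13: raw=0x4E007 flags P=1 W=1 U=1 S=0
  [1] read 0x4E idx=22: raw=0x4F007 flags P=1 W=1 U=1 S=0
  [2] read 0x4F idx=19: raw=0x50007 flags P=1 W=1 U=1 S=0
  → PA=0x50053  (3 entries read)

Entries read for #3: 3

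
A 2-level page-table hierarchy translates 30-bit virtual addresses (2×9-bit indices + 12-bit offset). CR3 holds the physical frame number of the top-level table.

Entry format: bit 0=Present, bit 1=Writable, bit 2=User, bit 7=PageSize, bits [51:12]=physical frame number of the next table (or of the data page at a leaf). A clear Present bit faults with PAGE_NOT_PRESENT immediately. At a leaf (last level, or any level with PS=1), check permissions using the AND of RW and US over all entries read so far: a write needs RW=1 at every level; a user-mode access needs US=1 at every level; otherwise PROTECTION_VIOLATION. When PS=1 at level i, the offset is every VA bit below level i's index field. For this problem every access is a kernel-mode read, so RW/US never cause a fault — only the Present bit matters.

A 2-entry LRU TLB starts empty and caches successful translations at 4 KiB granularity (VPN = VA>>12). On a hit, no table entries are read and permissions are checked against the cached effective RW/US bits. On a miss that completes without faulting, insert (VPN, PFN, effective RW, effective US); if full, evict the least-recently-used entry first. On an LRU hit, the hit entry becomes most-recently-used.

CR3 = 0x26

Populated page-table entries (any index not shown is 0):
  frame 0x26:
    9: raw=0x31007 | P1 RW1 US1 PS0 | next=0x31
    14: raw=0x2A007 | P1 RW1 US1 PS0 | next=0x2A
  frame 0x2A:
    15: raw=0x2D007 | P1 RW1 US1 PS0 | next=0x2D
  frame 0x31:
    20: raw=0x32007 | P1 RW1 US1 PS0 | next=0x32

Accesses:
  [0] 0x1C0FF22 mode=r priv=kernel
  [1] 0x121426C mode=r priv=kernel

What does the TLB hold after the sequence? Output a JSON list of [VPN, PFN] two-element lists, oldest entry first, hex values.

Trace:
#0 VA=0x1C0FF22 (r,kernel):
  lvl0: tbl 0x26, slot 14 ⇒ 0x2A007 (P1/RW1/US1/PS0)
  lvl1: tbl 0x2A, slot 15 ⇒ 0x2D007 (P1/RW1/US1/PS0)
  ✓ 0x2DF22  — 2 lookups
#1 VA=0x121426C (r,kernel):
  lvl0: tbl 0x26, slot 9 ⇒ 0x31007 (P1/RW1/US1/PS0)
  lvl1: tbl 0x31, slot 20 ⇒ 0x32007 (P1/RW1/US1/PS0)
  ✓ 0x3226C  — 2 lookups

TLB: [["0x1C0F", "0x2D"], ["0x1214", "0x32"]]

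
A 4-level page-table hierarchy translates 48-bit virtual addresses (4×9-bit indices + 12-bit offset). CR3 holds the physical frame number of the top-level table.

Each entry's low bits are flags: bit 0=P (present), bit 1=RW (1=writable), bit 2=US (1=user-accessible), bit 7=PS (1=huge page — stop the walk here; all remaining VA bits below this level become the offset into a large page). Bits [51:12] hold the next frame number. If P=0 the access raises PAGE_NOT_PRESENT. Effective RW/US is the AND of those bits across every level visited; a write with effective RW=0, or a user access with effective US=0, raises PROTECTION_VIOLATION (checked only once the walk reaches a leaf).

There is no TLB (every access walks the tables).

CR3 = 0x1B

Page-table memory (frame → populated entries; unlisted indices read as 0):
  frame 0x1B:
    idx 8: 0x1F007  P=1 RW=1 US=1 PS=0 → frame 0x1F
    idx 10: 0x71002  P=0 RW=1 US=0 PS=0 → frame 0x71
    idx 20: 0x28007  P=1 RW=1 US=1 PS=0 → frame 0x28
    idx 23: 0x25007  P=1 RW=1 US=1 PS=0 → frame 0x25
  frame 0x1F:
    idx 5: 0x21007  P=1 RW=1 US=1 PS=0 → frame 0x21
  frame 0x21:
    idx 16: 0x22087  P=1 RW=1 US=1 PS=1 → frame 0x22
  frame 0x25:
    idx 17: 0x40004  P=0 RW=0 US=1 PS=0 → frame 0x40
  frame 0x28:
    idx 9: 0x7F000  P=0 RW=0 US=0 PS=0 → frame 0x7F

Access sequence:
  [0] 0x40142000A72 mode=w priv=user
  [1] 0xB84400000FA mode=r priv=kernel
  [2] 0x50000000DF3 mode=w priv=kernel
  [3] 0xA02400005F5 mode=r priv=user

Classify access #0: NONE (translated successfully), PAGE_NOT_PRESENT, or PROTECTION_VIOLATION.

Walk each access:
#0 VA=0x40142000A72 (w,user):
  [0] read 0x1B idx=8: raw=0x1F007 flags P=1 W=1 U=1 S=0
  [1] read 0x1F idx=5: raw=0x21007 flags P=1 W=1 U=1 S=0
  [2] read 0x21 idx=16: raw=0x22087 flags P=1 W=1 U=1 S=1
  ⇒ phys 0x22A72 (huge @L2)  [3 reads]
#1 VA=0xB84400000FA (r,kernel):
  [0] read 0x1B idx=23: raw=0x25007 flags P=1 W=1 U=1 S=0
  [1] read 0x25 idx=17: raw=0x40004 flags P=0 W=0 U=1 S=0
  ⇒ fault: PAGE_NOT_PRESENT  — 2 lookups
#2 VA=0x50000000DF3 (w,kernel):
  [0] read 0x1B idx=10: raw=0x71002 flags P=0 W=1 U=0 S=0
  ⇒ fault: PAGE_NOT_PRESENT  — 1 lookups
#3 VA=0xA02400005F5 (r,user):
  [0] read 0x1B idx=20: raw=0x28007 flags P=1 W=1 U=1 S=0
  [1] read 0x28 idx=9: raw=0x7F000 flags P=0 W=0 U=0 S=0
  ⇒ fault: PAGE_NOT_PRESENT  — 2 lookups

Access #0 fault: NONE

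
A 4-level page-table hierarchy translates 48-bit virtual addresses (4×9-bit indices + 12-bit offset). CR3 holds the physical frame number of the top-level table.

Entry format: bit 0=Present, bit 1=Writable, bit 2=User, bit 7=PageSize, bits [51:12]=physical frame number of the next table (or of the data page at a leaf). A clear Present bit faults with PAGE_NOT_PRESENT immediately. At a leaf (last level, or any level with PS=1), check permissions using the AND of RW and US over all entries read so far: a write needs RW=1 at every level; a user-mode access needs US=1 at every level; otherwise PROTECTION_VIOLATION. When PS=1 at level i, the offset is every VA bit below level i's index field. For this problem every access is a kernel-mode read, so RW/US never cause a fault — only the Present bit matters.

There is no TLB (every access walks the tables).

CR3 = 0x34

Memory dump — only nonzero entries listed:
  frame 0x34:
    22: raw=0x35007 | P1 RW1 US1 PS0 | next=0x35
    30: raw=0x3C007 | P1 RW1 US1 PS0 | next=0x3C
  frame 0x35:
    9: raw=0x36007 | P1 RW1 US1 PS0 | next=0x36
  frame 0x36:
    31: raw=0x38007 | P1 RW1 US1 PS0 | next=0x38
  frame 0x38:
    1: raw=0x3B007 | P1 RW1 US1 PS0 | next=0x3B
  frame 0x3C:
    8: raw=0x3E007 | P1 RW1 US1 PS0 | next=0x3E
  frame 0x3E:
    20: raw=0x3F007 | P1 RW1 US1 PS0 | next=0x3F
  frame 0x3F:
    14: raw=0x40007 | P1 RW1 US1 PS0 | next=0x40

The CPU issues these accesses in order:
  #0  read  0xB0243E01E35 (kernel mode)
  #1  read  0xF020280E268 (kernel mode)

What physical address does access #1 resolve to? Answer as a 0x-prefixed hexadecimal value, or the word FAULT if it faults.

Trace:
#0 VA=0xB0243E01E35 (r,kernel):
  L0: frame=0x34 idx=22 entry=0x35007 [P=1 RW=1 US=1 PS=0]
  L1: frame=0x35 idx=9 entry=0x36007 [P=1 RW=1 US=1 PS=0]
  L2: frame=0x36 idx=31 entry=0x38007 [P=1 RW=1 US=1 PS=0]
  L3: frame=0x38 idx=1 entry=0x3B007 [P=1 RW=1 US=1 PS=0]
  ⇒ phys 0x3BE35  [4 reads]
#1 VA=0xF020280E268 (r,kernel):
  L0: frame=0x34 idx=30 entry=0x3C007 [P=1 RW=1 US=1 PS=0]
  L1: frame=0x3C idx=8 entry=0x3E007 [P=1 RW=1 US=1 PS=0]
  L2: frame=0x3E idx=20 entry=0x3F007 [P=1 RW=1 US=1 PS=0]
  L3: frame=0x3F idx=14 entry=0x40007 [P=1 RW=1 US=1 PS=0]
  ⇒ phys 0x40268  [4 reads]

Access #1 PA: 0x40268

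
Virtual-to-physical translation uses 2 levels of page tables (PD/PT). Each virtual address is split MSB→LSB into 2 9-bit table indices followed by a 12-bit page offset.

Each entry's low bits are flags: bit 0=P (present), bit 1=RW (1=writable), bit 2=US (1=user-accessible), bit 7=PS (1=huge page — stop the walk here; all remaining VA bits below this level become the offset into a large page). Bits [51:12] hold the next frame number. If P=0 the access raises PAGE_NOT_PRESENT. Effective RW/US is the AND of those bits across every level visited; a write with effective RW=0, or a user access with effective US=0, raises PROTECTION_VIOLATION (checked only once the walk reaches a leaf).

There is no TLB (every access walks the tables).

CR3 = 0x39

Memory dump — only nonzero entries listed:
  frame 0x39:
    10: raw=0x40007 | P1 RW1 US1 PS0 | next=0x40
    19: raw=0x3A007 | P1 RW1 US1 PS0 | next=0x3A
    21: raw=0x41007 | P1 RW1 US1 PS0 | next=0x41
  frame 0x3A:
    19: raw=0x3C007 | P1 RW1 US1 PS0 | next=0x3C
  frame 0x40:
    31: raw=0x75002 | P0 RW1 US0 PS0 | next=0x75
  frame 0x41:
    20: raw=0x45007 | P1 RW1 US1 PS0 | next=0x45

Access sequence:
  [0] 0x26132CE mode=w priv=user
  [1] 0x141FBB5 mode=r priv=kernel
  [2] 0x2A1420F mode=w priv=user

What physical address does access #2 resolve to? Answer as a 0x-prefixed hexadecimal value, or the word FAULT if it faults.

Trace:
#0 VA=0x26132CE (w,user):
  lvl0: tbl 0x39, slot 19 ⇒ 0x3A007 (P1/RW1/US1/PS0)
  lvl1: tbl 0x3A, slot 19 ⇒ 0x3C007 (P1/RW1/US1/PS0)
  ⇒ phys 0x3C2CE  [2 reads]
#1 VA=0x141FBB5 (r,kernel):
  lvl0: tbl 0x39, slot 10 ⇒ 0x40007 (P1/RW1/US1/PS0)
  lvl1: tbl 0x40, slot 31 ⇒ 0x75002 (P0/RW1/US0/PS0)
  → PAGE_NOT_PRESENT  (2 entries read)
#2 VA=0x2A1420F (w,user):
  lvl0: tbl 0x39, slot 21 ⇒ 0x41007 (P1/RW1/US1/PS0)
  lvl1: tbl 0x41, slot 20 ⇒ 0x45007 (P1/RW1/US1/PS0)
  ⇒ phys 0x4520F  [2 reads]

Access #2 PA: 0x4520F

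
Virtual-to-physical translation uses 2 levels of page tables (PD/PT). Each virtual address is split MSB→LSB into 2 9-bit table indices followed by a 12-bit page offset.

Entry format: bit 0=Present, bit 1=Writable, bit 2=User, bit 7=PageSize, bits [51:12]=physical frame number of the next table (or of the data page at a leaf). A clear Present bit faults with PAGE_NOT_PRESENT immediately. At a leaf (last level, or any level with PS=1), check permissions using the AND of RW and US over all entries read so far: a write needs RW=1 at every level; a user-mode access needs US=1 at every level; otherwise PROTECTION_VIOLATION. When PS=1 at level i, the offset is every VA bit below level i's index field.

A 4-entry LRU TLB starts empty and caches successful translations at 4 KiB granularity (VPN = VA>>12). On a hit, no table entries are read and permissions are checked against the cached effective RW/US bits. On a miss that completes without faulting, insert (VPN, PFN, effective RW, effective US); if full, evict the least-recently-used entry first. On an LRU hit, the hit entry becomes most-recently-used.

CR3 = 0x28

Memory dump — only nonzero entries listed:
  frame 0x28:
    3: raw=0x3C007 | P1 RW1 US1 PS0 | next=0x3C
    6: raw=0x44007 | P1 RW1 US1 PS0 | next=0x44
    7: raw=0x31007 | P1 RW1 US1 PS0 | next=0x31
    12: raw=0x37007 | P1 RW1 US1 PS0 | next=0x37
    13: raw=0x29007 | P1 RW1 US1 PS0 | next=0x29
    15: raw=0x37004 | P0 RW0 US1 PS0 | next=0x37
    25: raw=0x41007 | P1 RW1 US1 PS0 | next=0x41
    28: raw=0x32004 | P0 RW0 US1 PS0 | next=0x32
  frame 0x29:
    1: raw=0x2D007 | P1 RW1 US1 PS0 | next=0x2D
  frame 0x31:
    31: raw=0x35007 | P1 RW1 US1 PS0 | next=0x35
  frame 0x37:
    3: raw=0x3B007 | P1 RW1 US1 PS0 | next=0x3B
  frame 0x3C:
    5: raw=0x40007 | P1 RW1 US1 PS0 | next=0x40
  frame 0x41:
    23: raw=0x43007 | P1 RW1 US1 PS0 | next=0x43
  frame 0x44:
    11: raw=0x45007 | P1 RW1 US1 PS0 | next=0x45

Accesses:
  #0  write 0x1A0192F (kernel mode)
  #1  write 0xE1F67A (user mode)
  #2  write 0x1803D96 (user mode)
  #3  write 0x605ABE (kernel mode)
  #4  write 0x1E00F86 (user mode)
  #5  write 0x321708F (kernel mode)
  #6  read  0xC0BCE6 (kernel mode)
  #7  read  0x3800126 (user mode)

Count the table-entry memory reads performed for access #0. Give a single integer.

Per-access translation:
#0 VA=0x1A0192F (w,kernel):
  L0: frame=0x28 idx=13 entry=0x29007 [P=1 RW=1 US=1 PS=0]
  L1: frame=0x29 idx=1 entry=0x2D007 [P=1 RW=1 US=1 PS=0]
  ⇒ phys 0x2D92F  [2 reads]
#1 VA=0xE1F67A (w,user):
  L0: frame=0x28 idx=7 entry=0x31007 [P=1 RW=1 US=1 PS=0]
  L1: frame=0x31 idx=31 entry=0x35007 [P=1 RW=1 US=1 PS=0]
  ⇒ phys 0x3567A  [2 reads]
#2 VA=0x1803D96 (w,user):
  L0: frame=0x28 idx=12 entry=0x37007 [P=1 RW=1 US=1 PS=0]
  L1: frame=0x37 idx=3 entry=0x3B007 [P=1 RW=1 US=1 PS=0]
  ⇒ phys 0x3BD96  [2 reads]
#3 VA=0x605ABE (w,kernel):
  L0: frame=0x28 idx=3 entry=0x3C007 [P=1 RW=1 US=1 PS=0]
  L1: frame=0x3C idx=5 entry=0x40007 [P=1 RW=1 US=1 PS=0]
  ⇒ phys 0x40ABE  [2 reads]
#4 VA=0x1E00F86 (w,user):
  L0: frame=0x28 idx=15 entry=0x37004 [P=0 RW=0 US=1 PS=0]
  ⇒ fault: PAGE_NOT_PRESENT  — 1 lookups
#5 VA=0x321708F (w,kernel):
  L0: frame=0x28 idx=25 entry=0x41007 [P=1 RW=1 US=1 PS=0]
  L1: frame=0x41 idx=23 entry=0x43007 [P=1 RW=1 US=1 PS=0]
  ⇒ phys 0x4308F  [2 reads]
#6 VA=0xC0BCE6 (r,kernel):
  L0: frame=0x28 idx=6 entry=0x44007 [P=1 RW=1 US=1 PS=0]
  L1: frame=0x44 idx=11 entry=0x45007 [P=1 RW=1 US=1 PS=0]
  ⇒ phys 0x45CE6  [2 reads]
#7 VA=0x3800126 (r,user):
  L0: frame=0x28 idx=28 entry=0x32004 [P=0 RW=0 US=1 PS=0]
  ⇒ fault: PAGE_NOT_PRESENT  — 1 lookups

Entries read for #0: 2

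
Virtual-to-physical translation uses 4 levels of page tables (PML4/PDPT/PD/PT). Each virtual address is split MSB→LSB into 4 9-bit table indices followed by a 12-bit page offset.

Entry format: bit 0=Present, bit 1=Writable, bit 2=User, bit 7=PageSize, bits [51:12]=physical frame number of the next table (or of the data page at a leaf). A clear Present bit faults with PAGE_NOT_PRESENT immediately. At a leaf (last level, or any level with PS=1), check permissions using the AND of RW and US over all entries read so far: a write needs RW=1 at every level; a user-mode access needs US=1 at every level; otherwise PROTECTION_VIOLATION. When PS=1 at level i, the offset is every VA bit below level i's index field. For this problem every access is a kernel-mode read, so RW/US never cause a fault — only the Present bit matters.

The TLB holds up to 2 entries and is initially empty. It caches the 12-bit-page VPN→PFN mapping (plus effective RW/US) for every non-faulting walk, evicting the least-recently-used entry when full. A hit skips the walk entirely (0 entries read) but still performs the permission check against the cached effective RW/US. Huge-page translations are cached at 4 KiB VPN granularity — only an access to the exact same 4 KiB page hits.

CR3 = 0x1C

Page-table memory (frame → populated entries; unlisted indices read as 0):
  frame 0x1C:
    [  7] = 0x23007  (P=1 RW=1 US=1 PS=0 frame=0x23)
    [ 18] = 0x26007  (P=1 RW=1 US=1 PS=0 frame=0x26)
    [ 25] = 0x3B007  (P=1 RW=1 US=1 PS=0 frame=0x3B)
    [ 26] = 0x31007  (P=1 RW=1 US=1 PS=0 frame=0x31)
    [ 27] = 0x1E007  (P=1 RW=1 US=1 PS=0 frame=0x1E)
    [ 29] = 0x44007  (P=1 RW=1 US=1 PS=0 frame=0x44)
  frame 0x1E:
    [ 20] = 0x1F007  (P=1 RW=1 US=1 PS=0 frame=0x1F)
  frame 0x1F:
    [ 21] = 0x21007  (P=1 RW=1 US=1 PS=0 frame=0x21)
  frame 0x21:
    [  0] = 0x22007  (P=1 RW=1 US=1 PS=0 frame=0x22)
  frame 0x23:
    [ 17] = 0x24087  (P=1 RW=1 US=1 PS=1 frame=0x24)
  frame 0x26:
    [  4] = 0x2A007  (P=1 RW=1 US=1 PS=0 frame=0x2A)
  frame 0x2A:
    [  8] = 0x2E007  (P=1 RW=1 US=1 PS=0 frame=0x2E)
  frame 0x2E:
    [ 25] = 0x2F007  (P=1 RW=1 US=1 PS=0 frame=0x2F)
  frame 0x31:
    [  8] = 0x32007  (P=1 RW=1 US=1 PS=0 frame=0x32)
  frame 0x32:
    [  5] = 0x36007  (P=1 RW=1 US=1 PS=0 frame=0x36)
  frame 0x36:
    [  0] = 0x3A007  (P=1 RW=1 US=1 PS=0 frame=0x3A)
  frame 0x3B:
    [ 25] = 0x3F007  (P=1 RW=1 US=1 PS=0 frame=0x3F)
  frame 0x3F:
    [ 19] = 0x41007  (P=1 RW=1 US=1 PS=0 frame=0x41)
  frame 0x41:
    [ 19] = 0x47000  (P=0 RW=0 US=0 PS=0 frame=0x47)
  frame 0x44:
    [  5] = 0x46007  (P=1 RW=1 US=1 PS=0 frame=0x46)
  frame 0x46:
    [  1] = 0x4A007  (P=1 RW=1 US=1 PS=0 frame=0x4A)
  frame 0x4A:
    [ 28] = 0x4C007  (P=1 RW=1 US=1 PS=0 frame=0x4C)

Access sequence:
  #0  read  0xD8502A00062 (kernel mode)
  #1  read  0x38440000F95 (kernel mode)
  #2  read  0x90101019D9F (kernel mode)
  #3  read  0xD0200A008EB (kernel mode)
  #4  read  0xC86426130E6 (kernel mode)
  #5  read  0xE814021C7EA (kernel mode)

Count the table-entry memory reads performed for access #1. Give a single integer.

Walk each access:
#0 VA=0xD8502A00062 (r,kernel):
  L0 @0x1C[27] → 0x1E007  P=1,RW=1,US=1,PS=0
  L1 @0x1E[20] → 0x1F007  P=1,RW=1,US=1,PS=0
  L2 @0x1F[21] → 0x21007  P=1,RW=1,US=1,PS=0
  L3 @0x21[0] → 0x22007  P=1,RW=1,US=1,PS=0
  ⇒ phys 0x22062  [4 reads]
#1 VA=0x38440000F95 (r,kernel):
  L0 @0x1C[7] → 0x23007  P=1,RW=1,US=1,PS=0
  L1 @0x23[17] → 0x24087  P=1,RW=1,US=1,PS=1
  ⇒ phys 0x24F95 (huge @L1)  [2 reads]
#2 VA=0x90101019D9F (r,kernel):
  L0 @0x1C[18] → 0x26007  P=1,RW=1,US=1,PS=0
  L1 @0x26[4] → 0x2A007  P=1,RW=1,US=1,PS=0
  L2 @0x2A[8] → 0x2E007  P=1,RW=1,US=1,PS=0
  L3 @0x2E[25] → 0x2F007  P=1,RW=1,US=1,PS=0
  ⇒ phys 0x2FD9F  [4 reads]
#3 VA=0xD0200A008EB (r,kernel):
  L0 @0x1C[26] → 0x31007  P=1,RW=1,US=1,PS=0
  L1 @0x31[8] → 0x32007  P=1,RW=1,US=1,PS=0
  L2 @0x32[5] → 0x36007  P=1,RW=1,US=1,PS=0
  L3 @0x36[0] → 0x3A007  P=1,RW=1,US=1,PS=0
  ⇒ phys 0x3A8EB  [4 reads]
#4 VA=0xC86426130E6 (r,kernel):
  L0 @0x1C[25] → 0x3B007  P=1,RW=1,US=1,PS=0
  L1 @0x3B[25] → 0x3F007  P=1,RW=1,US=1,PS=0
  L2 @0x3F[19] → 0x41007  P=1,RW=1,US=1,PS=0
  L3 @0x41[19] → 0x47000  P=0,RW=0,US=0,PS=0
  ✗ PAGE_NOT_PRESENT  [4 reads]
#5 VA=0xE814021C7EA (r,kernel):
  L0 @0x1C[29] → 0x44007  P=1,RW=1,US=1,PS=0
  L1 @0x44[5] → 0x46007  P=1,RW=1,US=1,PS=0
  L2 @0x46[1] → 0x4A007  P=1,RW=1,US=1,PS=0
  L3 @0x4A[28] → 0x4C007  P=1,RW=1,US=1,PS=0
  ⇒ phys 0x4C7EA  [4 reads]

Entries read for #1: 2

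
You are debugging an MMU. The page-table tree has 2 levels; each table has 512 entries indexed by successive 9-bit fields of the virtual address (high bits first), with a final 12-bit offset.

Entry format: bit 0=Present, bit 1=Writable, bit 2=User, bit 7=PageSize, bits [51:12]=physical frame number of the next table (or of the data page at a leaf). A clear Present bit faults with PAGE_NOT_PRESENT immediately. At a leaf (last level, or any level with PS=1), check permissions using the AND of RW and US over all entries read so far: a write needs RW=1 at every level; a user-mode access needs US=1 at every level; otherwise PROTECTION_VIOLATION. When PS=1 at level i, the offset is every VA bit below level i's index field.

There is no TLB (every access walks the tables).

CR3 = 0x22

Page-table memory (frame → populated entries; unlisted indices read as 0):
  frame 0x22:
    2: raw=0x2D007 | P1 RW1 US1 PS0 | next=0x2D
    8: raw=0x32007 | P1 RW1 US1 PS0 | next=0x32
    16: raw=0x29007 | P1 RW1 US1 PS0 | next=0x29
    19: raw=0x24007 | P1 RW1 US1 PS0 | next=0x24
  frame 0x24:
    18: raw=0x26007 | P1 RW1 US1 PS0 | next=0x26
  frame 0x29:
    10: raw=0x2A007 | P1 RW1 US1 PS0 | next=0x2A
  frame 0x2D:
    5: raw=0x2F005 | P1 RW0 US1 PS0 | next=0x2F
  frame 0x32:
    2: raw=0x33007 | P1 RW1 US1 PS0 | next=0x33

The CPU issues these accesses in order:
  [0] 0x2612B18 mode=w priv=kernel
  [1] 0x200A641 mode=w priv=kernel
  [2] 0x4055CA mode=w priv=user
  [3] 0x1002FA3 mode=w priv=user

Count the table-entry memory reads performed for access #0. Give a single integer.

Per-access translation:
#0 VA=0x2612B18 (w,kernel):
  [0] read 0x22 idx=19: raw=0x24007 flags P=1 W=1 U=1 S=0
  [1] read 0x24 idx=18: raw=0x26007 flags P=1 W=1 U=1 S=0
  ✓ 0x26B18  — 2 lookups
#1 VA=0x200A641 (w,kernel):
  [0] read 0x22 idx=16: raw=0x29007 flags P=1 W=1 U=1 S=0
  [1] read 0x29 idx=10: raw=0x2A007 flags P=1 W=1 U=1 S=0
  ✓ 0x2A641  — 2 lookups
#2 VA=0x4055CA (w,user):
  [0] read 0x22 idx=2: raw=0x2D007 flags P=1 W=1 U=1 S=0
  [1] read 0x2D idx=5: raw=0x2F005 flags P=1 W=0 U=1 S=0
  ✗ PROTECTION_VIOLATION  [2 reads]
#3 VA=0x1002FA3 (w,user):
  [0] read 0x22 idx=8: raw=0x32007 flags P=1 W=1 U=1 S=0
  [1] read 0x32 idx=2: raw=0x33007 flags P=1 W=1 U=1 S=0
  ✓ 0x33FA3  — 2 lookups

Entries read for #0: 2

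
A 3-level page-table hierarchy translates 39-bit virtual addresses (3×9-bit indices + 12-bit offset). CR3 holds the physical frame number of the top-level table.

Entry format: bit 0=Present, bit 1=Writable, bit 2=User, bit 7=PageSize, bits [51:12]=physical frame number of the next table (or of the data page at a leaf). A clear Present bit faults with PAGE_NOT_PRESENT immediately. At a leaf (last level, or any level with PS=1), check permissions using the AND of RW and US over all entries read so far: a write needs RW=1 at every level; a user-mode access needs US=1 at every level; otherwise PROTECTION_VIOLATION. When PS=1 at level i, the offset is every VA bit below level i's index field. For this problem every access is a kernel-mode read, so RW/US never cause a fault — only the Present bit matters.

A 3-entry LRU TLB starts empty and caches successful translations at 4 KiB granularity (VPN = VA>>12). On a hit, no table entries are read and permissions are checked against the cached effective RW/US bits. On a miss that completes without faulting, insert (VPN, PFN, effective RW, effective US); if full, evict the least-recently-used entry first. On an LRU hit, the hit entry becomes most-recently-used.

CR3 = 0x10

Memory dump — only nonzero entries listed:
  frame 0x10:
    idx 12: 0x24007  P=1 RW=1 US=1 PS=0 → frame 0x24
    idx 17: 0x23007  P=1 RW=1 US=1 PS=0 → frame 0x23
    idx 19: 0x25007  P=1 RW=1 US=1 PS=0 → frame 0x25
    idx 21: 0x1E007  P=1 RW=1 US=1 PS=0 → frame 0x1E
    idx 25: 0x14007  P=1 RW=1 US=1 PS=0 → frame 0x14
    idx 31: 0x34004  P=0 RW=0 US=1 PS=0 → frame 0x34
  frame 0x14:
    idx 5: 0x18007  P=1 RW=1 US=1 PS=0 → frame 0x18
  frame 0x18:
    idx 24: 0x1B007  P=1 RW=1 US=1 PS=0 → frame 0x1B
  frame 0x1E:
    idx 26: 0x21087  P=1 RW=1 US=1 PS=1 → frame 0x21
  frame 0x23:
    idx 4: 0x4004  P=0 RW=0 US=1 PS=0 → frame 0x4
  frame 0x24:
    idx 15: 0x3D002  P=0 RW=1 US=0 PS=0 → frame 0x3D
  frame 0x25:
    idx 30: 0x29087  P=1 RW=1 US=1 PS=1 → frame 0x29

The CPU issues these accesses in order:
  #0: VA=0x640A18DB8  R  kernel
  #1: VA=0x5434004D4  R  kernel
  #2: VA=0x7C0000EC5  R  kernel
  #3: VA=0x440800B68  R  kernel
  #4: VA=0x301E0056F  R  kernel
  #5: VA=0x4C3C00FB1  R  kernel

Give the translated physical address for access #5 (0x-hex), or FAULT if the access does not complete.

Trace:
#0 VA=0x640A18DB8 (r,kernel):
  [0] read 0x10 idx=25: raw=0x14007 flags P=1 W=1 U=1 S=0
  [1] read 0x14 idx=5: raw=0x18007 flags P=1 W=1 U=1 S=0
  [2] read 0x18 idx=24: raw=0x1B007 flags P=1 W=1 U=1 S=0
  ✓ 0x1BDB8  — 3 lookups
#1 VA=0x5434004D4 (r,kernel):
  [0] read 0x10 idx=21: raw=0x1E007 flags P=1 W=1 U=1 S=0
  [1] read 0x1E idx=26: raw=0x21087 flags P=1 W=1 U=1 S=1
  ✓ 0x214D4 (huge @L1)  — 2 lookups
#2 VA=0x7C0000EC5 (r,kernel):
  [0] read 0x10 idx=31: raw=0x34004 flags P=0 W=0 U=1 S=0
  → PAGE_NOT_PRESENT  (1 entries read)
#3 VA=0x440800B68 (r,kernel):
  [0] read 0x10 idx=17: raw=0x23007 flags P=1 W=1 U=1 S=0
  [1] read 0x23 idx=4: raw=0x4004 flags P=0 W=0 U=1 S=0
  → PAGE_NOT_PRESENT  (2 entries read)
#4 VA=0x301E0056F (r,kernel):
  [0] read 0x10 idx=12: raw=0x24007 flags P=1 W=1 U=1 S=0
  [1] read 0x24 idx=15: raw=0x3D002 flags P=0 W=1 U=0 S=0
  → PAGE_NOT_PRESENT  (2 entries read)
#5 VA=0x4C3C00FB1 (r,kernel):
  [0] read 0x10 idx=19: raw=0x25007 flags P=1 W=1 U=1 S=0
  [1] read 0x25 idx=30: raw=0x29087 flags P=1 W=1 U=1 S=1
  ✓ 0x29FB1 (huge @L1)  — 2 lookups

Access #5 PA: 0x29FB1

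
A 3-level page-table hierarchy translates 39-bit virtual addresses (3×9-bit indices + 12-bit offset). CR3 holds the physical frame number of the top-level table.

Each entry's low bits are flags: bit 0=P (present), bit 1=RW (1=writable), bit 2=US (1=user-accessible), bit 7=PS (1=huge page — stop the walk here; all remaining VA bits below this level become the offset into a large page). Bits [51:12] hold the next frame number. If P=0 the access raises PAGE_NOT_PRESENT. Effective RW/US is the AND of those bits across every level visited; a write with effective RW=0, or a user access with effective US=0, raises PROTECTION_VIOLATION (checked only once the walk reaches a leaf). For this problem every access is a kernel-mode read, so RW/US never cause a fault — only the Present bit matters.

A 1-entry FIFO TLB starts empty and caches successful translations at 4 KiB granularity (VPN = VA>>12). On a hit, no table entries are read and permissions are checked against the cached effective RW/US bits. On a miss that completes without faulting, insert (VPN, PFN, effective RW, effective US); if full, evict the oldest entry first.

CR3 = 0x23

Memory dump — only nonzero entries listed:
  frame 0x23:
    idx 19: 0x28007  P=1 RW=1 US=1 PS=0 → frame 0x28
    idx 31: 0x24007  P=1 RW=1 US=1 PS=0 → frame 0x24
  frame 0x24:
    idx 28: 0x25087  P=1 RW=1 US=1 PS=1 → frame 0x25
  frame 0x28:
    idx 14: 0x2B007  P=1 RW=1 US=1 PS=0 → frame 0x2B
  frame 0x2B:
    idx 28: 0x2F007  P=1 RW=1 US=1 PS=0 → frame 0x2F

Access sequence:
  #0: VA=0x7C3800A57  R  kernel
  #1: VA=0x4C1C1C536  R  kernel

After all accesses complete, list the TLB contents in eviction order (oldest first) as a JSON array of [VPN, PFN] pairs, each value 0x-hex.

Per-access translation:
#0 VA=0x7C3800A57 (r,kernel):
  L0: frame=0x23 idx=31 entry=0x24007 [P=1 RW=1 US=1 PS=0]
  L1: frame=0x24 idx=28 entry=0x25087 [P=1 RW=1 US=1 PS=1]
  ⇒ phys 0x25A57 (huge @L1)  [2 reads]
#1 VA=0x4C1C1C536 (r,kernel):
  L0: frame=0x23 idx=19 entry=0x28007 [P=1 RW=1 US=1 PS=0]
  L1: frame=0x28 idx=14 entry=0x2B007 [P=1 RW=1 US=1 PS=0]
  L2: frame=0x2B idx=28 entry=0x2F007 [P=1 RW=1 US=1 PS=0]
  ⇒ phys 0x2F536  [3 reads]

TLB: [["0x4C1C1C", "0x2F"]]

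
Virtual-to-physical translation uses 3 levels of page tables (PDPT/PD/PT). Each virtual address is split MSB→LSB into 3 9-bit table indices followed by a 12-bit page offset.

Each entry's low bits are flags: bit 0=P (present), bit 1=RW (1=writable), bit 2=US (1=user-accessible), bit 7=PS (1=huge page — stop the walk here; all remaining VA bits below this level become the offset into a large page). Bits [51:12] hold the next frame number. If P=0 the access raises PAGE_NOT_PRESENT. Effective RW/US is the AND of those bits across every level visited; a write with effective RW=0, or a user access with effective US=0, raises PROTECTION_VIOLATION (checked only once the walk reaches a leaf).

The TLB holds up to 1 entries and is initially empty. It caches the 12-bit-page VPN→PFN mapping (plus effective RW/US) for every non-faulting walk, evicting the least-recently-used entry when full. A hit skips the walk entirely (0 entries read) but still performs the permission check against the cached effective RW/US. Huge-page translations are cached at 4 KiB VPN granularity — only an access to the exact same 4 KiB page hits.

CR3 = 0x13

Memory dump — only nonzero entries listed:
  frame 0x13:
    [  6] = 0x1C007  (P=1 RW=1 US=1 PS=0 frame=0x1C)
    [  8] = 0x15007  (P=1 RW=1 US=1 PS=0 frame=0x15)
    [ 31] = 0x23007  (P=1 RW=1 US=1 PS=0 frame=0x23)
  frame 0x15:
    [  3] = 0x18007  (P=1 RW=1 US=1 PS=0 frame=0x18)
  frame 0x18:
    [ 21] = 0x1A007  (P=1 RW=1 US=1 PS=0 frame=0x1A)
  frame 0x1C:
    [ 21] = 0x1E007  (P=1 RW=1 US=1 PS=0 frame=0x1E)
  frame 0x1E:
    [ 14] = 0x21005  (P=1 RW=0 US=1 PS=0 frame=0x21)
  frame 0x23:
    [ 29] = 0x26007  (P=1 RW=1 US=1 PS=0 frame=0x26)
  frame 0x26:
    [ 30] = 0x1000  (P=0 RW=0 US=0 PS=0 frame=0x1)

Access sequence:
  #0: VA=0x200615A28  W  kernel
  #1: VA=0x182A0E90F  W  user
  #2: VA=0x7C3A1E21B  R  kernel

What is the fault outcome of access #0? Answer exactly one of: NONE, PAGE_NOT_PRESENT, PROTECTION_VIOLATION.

Per-access translation:
#0 VA=0x200615A28 (w,kernel):
  L0: frame=0x13 idx=8 entry=0x15007 [P=1 RW=1 US=1 PS=0]
  L1: frame=0x15 idx=3 entry=0x18007 [P=1 RW=1 US=1 PS=0]
  L2: frame=0x18 idx=21 entry=0x1A007 [P=1 RW=1 US=1 PS=0]
  → PA=0x1AA28  (3 entries read)
#1 VA=0x182A0E90F (w,user):
  L0: frame=0x13 idx=6 entry=0x1C007 [P=1 RW=1 US=1 PS=0]
  L1: frame=0x1C idx=21 entry=0x1E007 [P=1 RW=1 US=1 PS=0]
  L2: frame=0x1E idx=14 entry=0x21005 [P=1 RW=0 US=1 PS=0]
  ⇒ fault: PROTECTION_VIOLATION  — 3 lookups
#2 VA=0x7C3A1E21B (r,kernel):
  L0: frame=0x13 idx=31 entry=0x23007 [P=1 RW=1 US=1 PS=0]
  L1: frame=0x23 idx=29 entry=0x26007 [P=1 RW=1 US=1 PS=0]
  L2: frame=0x26 idx=30 entry=0x1000 [P=0 RW=0 US=0 PS=0]
  ⇒ fault: PAGE_NOT_PRESENT  — 3 lookups

Access #0 fault: NONE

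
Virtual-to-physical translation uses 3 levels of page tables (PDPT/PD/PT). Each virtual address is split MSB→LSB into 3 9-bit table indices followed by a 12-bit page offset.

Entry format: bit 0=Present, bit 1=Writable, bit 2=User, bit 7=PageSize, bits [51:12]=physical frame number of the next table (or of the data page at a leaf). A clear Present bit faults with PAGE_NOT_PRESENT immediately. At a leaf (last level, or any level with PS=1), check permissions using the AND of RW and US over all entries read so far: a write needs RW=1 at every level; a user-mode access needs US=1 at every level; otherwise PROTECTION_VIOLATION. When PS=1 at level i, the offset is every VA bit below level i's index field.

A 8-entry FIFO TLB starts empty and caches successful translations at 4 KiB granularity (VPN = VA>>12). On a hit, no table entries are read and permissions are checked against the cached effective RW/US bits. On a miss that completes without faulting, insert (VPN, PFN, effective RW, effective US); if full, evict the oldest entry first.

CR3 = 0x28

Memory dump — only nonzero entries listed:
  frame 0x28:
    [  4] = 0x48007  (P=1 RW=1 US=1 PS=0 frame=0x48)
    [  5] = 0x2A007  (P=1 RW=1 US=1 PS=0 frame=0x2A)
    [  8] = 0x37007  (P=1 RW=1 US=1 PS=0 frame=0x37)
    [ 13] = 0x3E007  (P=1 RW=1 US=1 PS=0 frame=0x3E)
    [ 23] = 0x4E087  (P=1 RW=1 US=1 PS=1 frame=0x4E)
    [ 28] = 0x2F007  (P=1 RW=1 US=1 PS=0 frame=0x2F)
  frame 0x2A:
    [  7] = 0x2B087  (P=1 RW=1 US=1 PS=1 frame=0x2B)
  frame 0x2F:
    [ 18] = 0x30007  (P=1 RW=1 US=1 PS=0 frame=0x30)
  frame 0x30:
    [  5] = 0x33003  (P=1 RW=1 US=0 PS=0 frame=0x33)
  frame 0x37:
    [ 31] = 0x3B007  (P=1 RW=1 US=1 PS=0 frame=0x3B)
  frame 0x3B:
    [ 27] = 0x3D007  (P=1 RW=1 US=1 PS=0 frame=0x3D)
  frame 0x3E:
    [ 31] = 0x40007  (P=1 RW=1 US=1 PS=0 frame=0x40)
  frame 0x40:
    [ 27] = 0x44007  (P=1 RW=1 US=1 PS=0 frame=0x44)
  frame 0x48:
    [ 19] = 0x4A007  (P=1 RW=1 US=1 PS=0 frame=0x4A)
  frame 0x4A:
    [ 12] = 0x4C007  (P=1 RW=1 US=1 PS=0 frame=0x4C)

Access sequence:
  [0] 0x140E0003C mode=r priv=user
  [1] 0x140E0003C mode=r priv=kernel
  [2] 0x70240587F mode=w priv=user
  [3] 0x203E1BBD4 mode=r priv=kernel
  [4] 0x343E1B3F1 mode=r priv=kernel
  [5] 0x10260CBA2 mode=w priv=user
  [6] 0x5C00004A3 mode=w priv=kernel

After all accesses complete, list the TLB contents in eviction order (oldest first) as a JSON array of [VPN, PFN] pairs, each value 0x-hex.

Per-access translation:
#0 VA=0x140E0003C (r,user):
  L0: frame=0x28 idx=5 entry=0x2A007 [P=1 RW=1 US=1 PS=0]
  L1: frame=0x2A idx=7 entry=0x2B087 [P=1 RW=1 US=1 PS=1]
  ✓ 0x2B03C (huge @L1)  — 2 lookups
#1 VA=0x140E0003C (r,kernel):
  TLB hit vpn=0x140E00 → PA=0x2B03C
#2 VA=0x70240587F (w,user):
  L0: frame=0x28 idx=28 entry=0x2F007 [P=1 RW=1 US=1 PS=0]
  L1: frame=0x2F idx=18 entry=0x30007 [P=1 RW=1 US=1 PS=0]
  L2: frame=0x30 idx=5 entry=0x33003 [P=1 RW=1 US=0 PS=0]
  ✗ PROTECTION_VIOLATION  [3 reads]
#3 VA=0x203E1BBD4 (r,kernel):
  L0: frame=0x28 idx=8 entry=0x37007 [P=1 RW=1 US=1 PS=0]
  L1: frame=0x37 idx=31 entry=0x3B007 [P=1 RW=1 US=1 PS=0]
  L2: frame=0x3B idx=27 entry=0x3D007 [P=1 RW=1 US=1 PS=0]
  ✓ 0x3DBD4  — 3 lookups
#4 VA=0x343E1B3F1 (r,kernel):
  L0: frame=0x28 idx=13 entry=0x3E007 [P=1 RW=1 US=1 PS=0]
  L1: frame=0x3E idx=31 entry=0x40007 [P=1 RW=1 US=1 PS=0]
  L2: frame=0x40 idx=27 entry=0x44007 [P=1 RW=1 US=1 PS=0]
  ✓ 0x443F1  — 3 lookups
#5 VA=0x10260CBA2 (w,user):
  L0: frame=0x28 idx=4 entry=0x48007 [P=1 RW=1 US=1 PS=0]
  L1: frame=0x48 idx=19 entry=0x4A007 [P=1 RW=1 US=1 PS=0]
  L2: frame=0x4A idx=12 entry=0x4C007 [P=1 RW=1 US=1 PS=0]
  ✓ 0x4CBA2  — 3 lookups
#6 VA=0x5C00004A3 (w,kernel):
  L0: frame=0x28 idx=23 entry=0x4E087 [P=1 RW=1 US=1 PS=1]
  ✓ 0x4E4A3 (huge @L0)  — 1 lookups

TLB: [["0x140E00", "0x2B"], ["0x203E1B", "0x3D"], ["0x343E1B", "0x44"], ["0x10260C", "0x4C"], ["0x5C0000", "0x4E"]]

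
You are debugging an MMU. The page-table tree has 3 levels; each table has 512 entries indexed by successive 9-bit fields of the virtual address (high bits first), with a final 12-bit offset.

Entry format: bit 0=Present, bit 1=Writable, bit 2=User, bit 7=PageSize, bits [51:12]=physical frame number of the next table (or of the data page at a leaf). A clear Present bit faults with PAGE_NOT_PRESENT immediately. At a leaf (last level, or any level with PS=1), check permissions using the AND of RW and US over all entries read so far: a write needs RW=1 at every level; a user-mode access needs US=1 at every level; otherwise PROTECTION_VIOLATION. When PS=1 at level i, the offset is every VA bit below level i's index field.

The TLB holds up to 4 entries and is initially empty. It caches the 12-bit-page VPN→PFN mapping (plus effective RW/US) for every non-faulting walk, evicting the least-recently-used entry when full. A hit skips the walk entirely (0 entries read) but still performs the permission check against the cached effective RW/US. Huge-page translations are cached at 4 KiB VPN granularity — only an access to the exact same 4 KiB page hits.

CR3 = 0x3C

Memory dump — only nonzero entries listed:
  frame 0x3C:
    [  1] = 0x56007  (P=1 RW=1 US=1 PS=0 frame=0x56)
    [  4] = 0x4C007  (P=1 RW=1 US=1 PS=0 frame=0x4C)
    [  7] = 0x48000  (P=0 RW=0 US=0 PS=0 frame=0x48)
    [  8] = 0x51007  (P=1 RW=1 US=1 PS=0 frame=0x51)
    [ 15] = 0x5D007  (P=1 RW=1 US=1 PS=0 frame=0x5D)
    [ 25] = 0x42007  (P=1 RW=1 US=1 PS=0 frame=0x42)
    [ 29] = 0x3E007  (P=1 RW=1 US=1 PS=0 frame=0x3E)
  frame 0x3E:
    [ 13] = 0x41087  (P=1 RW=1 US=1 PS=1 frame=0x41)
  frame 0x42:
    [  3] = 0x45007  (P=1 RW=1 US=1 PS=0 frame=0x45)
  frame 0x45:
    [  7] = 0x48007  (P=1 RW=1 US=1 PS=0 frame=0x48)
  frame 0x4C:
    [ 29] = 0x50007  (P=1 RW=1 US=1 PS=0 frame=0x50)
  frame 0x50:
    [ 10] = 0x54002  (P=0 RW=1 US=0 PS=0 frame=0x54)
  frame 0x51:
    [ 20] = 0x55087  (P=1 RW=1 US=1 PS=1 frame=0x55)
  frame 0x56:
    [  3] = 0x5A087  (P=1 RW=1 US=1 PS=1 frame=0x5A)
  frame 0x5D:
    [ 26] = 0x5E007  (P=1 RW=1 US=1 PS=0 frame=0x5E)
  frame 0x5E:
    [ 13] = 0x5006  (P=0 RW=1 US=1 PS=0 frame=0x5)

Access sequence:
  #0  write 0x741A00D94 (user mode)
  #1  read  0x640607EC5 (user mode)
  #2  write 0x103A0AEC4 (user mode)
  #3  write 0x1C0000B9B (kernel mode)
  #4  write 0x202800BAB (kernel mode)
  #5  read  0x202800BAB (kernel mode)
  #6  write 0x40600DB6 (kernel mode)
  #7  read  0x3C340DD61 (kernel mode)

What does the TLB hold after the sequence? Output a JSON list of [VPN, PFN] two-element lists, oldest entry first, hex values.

Trace:
#0 VA=0x741A00D94 (w,user):
  L0 @0x3C[29] → 0x3E007  P=1,RW=1,US=1,PS=0
  L1 @0x3E[13] → 0x41087  P=1,RW=1,US=1,PS=1
  → PA=0x41D94 (huge @L1)  (2 entries read)
#1 VA=0x640607EC5 (r,user):
  L0 @0x3C[25] → 0x42007  P=1,RW=1,US=1,PS=0
  L1 @0x42[3] → 0x45007  P=1,RW=1,US=1,PS=0
  L2 @0x45[7] → 0x48007  P=1,RW=1,US=1,PS=0
  → PA=0x48EC5  (3 entries read)
#2 VA=0x103A0AEC4 (w,user):
  L0 @0x3C[4] → 0x4C007  P=1,RW=1,US=1,PS=0
  L1 @0x4C[29] → 0x50007  P=1,RW=1,US=1,PS=0
  L2 @0x50[10] → 0x54002  P=0,RW=1,US=0,PS=0
  → PAGE_NOT_PRESENT  (3 entries read)
#3 VA=0x1C0000B9B (w,kernel):
  L0 @0x3C[7] → 0x48000  P=0,RW=0,US=0,PS=0
  → PAGE_NOT_PRESENT  (1 entries read)
#4 VA=0x202800BAB (w,kernel):
  L0 @0x3C[8] → 0x51007  P=1,RW=1,US=1,PS=0
  L1 @0x51[20] → 0x55087  P=1,RW=1,US=1,PS=1
  → PA=0x55BAB (huge @L1)  (2 entries read)
#5 VA=0x202800BAB (r,kernel):
  TLB hit vpn=0x202800 → PA=0x55BAB
#6 VA=0x40600DB6 (w,kernel):
  L0 @0x3C[1] → 0x56007  P=1,RW=1,US=1,PS=0
  L1 @0x56[3] → 0x5A087  P=1,RW=1,US=1,PS=1
  → PA=0x5ADB6 (huge @L1)  (2 entries read)
#7 VA=0x3C340DD61 (r,kernel):
  L0 @0x3C[15] → 0x5D007  P=1,RW=1,US=1,PS=0
  L1 @0x5D[26] → 0x5E007  P=1,RW=1,US=1,PS=0
  L2 @0x5E[13] → 0x5006  P=0,RW=1,US=1,PS=0
  → PAGE_NOT_PRESENT  (3 entries read)

TLB: [["0x741A00", "0x41"], ["0x640607", "0x48"], ["0x202800", "0x55"], ["0x40600", "0x5A"]]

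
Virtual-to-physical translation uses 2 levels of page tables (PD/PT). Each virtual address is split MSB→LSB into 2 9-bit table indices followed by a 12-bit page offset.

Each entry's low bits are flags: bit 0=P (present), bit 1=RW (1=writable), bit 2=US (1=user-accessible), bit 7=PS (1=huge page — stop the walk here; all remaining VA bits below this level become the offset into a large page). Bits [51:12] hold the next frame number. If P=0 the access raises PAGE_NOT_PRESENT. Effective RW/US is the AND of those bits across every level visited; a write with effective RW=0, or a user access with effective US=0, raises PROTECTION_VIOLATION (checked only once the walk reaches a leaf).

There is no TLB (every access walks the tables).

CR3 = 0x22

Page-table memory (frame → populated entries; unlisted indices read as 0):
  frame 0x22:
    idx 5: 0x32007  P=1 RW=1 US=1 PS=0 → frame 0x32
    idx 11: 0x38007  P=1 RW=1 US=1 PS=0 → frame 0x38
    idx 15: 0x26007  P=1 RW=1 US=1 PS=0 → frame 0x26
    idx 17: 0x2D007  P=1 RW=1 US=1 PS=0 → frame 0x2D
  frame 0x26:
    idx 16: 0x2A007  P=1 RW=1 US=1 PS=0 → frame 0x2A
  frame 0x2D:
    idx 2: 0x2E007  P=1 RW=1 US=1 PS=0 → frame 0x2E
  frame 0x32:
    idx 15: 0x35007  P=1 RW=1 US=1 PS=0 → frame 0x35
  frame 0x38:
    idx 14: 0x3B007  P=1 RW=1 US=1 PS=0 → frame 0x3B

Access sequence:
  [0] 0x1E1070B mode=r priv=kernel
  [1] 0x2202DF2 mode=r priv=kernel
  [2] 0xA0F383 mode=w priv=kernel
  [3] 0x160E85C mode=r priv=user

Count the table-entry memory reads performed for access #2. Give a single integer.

Trace:
#0 VA=0x1E1070B (r,kernel):
  [0] read 0x22 idx=15: raw=0x26007 flags P=1 W=1 U=1 S=0
  [1] read 0x26 idx=16: raw=0x2A007 flags P=1 W=1 U=1 S=0
  ⇒ phys 0x2A70B  [2 reads]
#1 VA=0x2202DF2 (r,kernel):
  [0] read 0x22 idx=17: raw=0x2D007 flags P=1 W=1 U=1 S=0
  [1] read 0x2D idx=2: raw=0x2E007 flags P=1 W=1 U=1 S=0
  ⇒ phys 0x2EDF2  [2 reads]
#2 VA=0xA0F383 (w,kernel):
  [0] read 0x22 idx=5: raw=0x32007 flags P=1 W=1 U=1 S=0
  [1] read 0x32 idx=15: raw=0x35007 flags P=1 W=1 U=1 S=0
  ⇒ phys 0x35383  [2 reads]
#3 VA=0x160E85C (r,user):
  [0] read 0x22 idx=11: raw=0x38007 flags P=1 W=1 U=1 S=0
  [1] read 0x38 idx=14: raw=0x3B007 flags P=1 W=1 U=1 S=0
  ⇒ phys 0x3B85C  [2 reads]

Entries read for #2: 2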